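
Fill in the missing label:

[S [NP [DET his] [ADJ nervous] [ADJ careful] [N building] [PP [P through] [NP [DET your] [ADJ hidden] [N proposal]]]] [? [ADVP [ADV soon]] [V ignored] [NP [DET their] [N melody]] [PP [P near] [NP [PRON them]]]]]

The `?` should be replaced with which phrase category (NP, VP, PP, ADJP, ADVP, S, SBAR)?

A constituent whose immediate children are ADVP, V 'ignored', NP, PP is a verb phrase: VP.

VP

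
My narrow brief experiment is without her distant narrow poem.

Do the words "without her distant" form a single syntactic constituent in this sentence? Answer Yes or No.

No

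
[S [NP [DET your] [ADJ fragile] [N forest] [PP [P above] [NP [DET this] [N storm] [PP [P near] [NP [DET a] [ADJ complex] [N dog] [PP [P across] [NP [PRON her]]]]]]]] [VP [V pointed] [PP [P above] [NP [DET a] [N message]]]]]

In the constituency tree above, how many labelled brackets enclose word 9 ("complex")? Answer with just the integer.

Counting open brackets not yet closed at "complex": [S [NP [PP [NP [PP [NP [ADJ = 7.

7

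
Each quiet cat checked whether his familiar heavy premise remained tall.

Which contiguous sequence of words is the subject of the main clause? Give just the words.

"each quiet cat" is the NP that combines with the VP headed by "checked" to form the main clause — the subject.

each quiet cat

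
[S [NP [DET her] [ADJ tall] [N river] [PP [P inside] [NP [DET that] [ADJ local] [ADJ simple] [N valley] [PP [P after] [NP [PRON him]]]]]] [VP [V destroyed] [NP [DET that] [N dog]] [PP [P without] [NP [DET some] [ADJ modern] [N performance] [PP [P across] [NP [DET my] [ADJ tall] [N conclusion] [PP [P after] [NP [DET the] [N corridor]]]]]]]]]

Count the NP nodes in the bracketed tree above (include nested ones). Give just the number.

7

The NP constituents are: [NP her tall river inside that local simple valley after him]; [NP that local simple valley after him]; [NP him]; [NP that dog]; [NP some modern performance across my tall conclusion after the corridor]; [NP my tall conclusion after the corridor] …. Total: 7.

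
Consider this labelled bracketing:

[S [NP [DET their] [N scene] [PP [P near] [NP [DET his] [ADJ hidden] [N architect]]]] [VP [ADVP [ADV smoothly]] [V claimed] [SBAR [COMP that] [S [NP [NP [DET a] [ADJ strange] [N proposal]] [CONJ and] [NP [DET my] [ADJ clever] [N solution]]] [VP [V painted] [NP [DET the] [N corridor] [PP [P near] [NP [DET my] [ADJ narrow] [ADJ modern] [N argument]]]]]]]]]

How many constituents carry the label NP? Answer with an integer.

7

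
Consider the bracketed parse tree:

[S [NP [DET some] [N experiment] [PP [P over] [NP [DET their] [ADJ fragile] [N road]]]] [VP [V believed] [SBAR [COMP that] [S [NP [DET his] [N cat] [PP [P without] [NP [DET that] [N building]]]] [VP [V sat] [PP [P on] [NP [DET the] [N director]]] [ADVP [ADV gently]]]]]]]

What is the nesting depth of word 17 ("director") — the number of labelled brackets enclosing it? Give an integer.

Counting open brackets not yet closed at "director": [S [VP [SBAR [S [VP [PP [NP [N = 8.

8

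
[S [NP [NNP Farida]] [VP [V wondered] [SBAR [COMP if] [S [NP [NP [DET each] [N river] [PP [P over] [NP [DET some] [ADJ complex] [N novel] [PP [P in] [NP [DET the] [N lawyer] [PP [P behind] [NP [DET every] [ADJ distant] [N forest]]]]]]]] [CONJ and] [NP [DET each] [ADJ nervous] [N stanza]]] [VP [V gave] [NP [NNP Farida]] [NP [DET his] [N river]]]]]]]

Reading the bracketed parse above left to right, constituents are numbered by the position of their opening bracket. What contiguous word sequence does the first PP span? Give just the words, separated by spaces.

over some complex novel in the lawyer behind every distant forest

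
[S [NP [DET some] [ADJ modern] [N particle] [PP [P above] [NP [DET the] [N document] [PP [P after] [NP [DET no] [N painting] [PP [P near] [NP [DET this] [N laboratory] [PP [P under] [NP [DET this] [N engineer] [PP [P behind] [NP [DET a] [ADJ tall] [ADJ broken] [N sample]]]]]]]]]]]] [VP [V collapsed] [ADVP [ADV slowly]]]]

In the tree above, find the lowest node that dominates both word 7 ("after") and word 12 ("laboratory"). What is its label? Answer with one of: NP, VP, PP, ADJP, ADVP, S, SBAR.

PP

Both words fall inside [PP after no painting near this laboratory under this engineer behind a tall broken sample] (words 7–20), and no smaller constituent contains them both. Label: PP.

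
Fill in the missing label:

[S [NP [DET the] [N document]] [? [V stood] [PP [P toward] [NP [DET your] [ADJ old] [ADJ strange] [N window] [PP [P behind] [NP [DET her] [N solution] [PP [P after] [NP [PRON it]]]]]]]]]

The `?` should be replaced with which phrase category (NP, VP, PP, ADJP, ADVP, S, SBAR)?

VP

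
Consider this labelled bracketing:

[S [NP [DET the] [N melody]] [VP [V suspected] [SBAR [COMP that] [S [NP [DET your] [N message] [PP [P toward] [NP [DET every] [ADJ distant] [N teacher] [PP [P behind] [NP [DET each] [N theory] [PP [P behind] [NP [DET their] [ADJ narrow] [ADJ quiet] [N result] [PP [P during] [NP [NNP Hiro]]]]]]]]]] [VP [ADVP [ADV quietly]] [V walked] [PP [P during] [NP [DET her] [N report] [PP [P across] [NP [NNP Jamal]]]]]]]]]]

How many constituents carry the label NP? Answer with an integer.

8

Scanning left to right, an opening `[NP` appears at word positions 1, 5, 8, 12, 15, 20, 24, 27 — 8 in total.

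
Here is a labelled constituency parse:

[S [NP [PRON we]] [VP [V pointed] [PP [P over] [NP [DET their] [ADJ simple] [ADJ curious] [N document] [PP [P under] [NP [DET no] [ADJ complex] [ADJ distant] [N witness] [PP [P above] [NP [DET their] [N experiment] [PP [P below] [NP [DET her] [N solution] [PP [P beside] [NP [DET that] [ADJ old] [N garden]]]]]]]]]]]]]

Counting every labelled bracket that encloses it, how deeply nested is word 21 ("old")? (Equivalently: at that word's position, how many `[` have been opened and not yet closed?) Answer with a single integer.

13

The word sits inside ADJ, which is inside NP, inside PP, inside NP, inside PP, inside NP, inside PP, inside NP, inside PP, inside NP, inside PP, inside VP, inside S — 13 brackets in all.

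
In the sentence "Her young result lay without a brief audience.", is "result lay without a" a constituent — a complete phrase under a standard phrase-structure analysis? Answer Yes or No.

The sequence begins inside the noun phrase "her young result" and ends inside the verb phrase "lay without a brief audience"; it crosses a phrase boundary, so no single node in the tree spans exactly those words.

No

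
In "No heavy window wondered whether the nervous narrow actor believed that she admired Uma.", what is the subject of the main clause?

"no heavy window" is the NP that combines with the VP headed by "wondered" to form the main clause — the subject.

no heavy window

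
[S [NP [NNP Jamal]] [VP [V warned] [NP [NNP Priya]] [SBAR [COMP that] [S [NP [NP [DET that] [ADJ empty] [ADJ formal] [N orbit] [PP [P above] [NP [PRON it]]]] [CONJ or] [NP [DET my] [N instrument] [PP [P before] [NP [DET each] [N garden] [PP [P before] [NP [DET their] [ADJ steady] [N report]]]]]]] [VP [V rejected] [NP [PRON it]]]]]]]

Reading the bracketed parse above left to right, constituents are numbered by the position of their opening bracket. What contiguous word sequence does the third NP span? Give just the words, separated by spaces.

In left-to-right order the NP constituents are "Jamal"; "Priya"; "that empty formal orbit above it or my instrument before each garden before their steady report"; "that empty formal orbit above it"; "it"; "my instrument before each garden before their steady report"; "each garden before their steady report"; "their steady report"; "it". Number 3 is "that empty formal orbit above it or my instrument before each garden before their steady report".

that empty formal orbit above it or my instrument before each garden before their steady report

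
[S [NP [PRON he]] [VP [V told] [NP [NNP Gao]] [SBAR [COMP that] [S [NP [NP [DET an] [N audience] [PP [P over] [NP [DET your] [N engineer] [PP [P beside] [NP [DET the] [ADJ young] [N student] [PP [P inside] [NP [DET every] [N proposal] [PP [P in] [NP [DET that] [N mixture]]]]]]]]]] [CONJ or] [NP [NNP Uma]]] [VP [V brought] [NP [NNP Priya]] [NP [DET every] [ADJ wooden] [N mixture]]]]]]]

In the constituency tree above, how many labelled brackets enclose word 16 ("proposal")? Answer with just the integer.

13

Counting open brackets not yet closed at "proposal": [S [VP [SBAR [S [NP [NP [PP [NP [PP [NP [PP [NP [N = 13.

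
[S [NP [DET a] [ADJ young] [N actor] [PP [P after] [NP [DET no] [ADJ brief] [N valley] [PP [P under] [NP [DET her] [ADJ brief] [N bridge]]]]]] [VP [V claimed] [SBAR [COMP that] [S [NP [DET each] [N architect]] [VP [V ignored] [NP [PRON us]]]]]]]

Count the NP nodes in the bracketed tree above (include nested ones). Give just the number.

Listing each NP by its span: [NP a young actor after no brief valley under her brief bridge]; [NP no brief valley under her brief bridge]; [NP her brief bridge]; [NP each architect]; [NP us] — that makes 5.

5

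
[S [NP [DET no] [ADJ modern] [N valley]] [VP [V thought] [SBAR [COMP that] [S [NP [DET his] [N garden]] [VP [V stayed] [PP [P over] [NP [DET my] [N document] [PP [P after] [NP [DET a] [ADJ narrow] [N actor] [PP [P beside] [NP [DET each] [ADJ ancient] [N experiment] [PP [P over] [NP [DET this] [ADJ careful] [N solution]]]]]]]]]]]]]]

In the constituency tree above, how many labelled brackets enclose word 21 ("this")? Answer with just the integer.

The word sits inside DET, which is inside NP, inside PP, inside NP, inside PP, inside NP, inside PP, inside NP, inside PP, inside VP, inside S, inside SBAR, inside VP, inside S — 14 brackets in all.

14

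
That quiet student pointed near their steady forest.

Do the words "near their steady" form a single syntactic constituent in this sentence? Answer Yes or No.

No

The smallest constituent containing the whole sequence is the prepositional phrase [PP near their steady forest], but the sequence is only part of it — it straddles the boundary between preposition "near" and noun phrase "their steady forest".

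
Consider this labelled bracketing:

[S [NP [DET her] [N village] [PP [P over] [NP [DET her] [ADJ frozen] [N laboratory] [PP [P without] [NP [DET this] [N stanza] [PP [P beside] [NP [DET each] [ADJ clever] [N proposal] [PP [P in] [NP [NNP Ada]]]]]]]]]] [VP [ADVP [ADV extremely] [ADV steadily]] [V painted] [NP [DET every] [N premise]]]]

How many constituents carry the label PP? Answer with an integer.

4

Scanning left to right, an opening `[PP` appears at word positions 3, 7, 10, 14 — 4 in total.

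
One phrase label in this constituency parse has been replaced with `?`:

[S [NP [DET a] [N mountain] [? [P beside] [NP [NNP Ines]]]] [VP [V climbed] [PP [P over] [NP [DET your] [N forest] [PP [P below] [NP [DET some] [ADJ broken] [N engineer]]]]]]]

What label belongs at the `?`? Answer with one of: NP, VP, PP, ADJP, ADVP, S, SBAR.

The `?` node immediately contains: P 'beside', NP. That is the internal structure of a prepositional phrase, so the label is PP.

PP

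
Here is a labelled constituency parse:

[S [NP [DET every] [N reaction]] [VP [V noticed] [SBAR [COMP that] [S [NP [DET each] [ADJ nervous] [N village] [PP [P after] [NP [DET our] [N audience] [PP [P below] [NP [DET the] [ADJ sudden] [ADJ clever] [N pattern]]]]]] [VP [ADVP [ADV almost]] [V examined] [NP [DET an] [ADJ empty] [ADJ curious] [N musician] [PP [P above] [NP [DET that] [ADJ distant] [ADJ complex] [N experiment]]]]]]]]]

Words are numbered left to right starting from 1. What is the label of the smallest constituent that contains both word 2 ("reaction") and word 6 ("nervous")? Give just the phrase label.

Both words fall inside [S every reaction noticed that each nervous village after our audience below the sudden clever pattern almost examined an empty curious musician above that distant complex experiment] (words 1–26), and no smaller constituent contains them both. Label: S.

S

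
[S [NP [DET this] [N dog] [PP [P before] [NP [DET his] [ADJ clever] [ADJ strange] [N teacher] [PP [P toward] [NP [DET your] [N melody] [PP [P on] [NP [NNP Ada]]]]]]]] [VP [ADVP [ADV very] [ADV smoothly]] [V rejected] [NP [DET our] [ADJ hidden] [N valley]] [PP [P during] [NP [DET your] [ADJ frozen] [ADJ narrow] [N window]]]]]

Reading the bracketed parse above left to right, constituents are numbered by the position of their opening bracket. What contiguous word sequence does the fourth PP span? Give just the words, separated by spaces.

The PP opening brackets appear, in order, over: "before his clever strange teacher toward your melody on Ada"; "toward your melody on Ada"; "on Ada"; "during your frozen narrow window". The fourth one spans "during your frozen narrow window".

during your frozen narrow window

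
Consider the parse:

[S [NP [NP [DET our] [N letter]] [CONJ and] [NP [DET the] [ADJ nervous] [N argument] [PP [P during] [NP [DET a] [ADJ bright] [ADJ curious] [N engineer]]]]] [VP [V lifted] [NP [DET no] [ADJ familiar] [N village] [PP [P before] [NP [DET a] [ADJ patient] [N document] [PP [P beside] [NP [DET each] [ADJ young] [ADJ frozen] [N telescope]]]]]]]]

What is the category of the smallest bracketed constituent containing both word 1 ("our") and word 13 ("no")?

The smallest bracket enclosing both words is [S our letter and the nervous argument during a bright curious engineer lifted no familiar village before a patient document beside each young frozen telescope], so the label is S.

S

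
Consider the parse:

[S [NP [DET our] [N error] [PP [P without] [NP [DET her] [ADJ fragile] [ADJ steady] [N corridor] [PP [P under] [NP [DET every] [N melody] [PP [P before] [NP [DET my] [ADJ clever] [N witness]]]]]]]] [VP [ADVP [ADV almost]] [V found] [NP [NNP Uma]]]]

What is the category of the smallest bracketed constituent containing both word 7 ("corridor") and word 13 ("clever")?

NP

Word 7 lies under S → NP → PP → NP → N; word 13 lies under S → NP → PP → NP → PP → NP → PP → NP → ADJ. The lowest shared node is the NP.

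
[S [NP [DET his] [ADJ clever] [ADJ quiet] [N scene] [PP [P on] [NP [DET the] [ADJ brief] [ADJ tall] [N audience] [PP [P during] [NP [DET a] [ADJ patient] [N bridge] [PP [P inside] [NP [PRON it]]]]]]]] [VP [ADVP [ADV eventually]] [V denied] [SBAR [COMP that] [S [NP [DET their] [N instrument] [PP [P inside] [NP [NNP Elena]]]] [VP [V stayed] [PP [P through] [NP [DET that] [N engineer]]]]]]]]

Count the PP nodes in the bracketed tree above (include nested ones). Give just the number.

Listing each PP by its span: [PP on the brief tall audience during a patient bridge inside it]; [PP during a patient bridge inside it]; [PP inside it]; [PP inside Elena]; [PP through that engineer] — that makes 5.

5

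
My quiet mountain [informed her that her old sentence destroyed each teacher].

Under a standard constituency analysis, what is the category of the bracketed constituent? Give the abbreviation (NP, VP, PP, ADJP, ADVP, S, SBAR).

VP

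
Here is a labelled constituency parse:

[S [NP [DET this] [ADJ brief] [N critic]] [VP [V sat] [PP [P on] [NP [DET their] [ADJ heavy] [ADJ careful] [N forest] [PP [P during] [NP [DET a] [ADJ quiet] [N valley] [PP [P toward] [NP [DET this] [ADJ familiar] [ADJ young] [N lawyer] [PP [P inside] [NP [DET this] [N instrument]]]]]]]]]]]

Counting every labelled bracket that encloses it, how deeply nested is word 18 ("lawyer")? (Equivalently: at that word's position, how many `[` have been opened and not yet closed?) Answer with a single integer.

9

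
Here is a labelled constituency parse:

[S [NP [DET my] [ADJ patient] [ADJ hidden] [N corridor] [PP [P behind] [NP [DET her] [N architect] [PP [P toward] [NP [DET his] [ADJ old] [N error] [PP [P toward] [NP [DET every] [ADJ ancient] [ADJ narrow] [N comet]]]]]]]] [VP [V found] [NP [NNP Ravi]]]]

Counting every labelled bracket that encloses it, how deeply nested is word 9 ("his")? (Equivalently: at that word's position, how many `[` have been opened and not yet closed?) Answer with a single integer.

Counting open brackets not yet closed at "his": [S [NP [PP [NP [PP [NP [DET = 7.

7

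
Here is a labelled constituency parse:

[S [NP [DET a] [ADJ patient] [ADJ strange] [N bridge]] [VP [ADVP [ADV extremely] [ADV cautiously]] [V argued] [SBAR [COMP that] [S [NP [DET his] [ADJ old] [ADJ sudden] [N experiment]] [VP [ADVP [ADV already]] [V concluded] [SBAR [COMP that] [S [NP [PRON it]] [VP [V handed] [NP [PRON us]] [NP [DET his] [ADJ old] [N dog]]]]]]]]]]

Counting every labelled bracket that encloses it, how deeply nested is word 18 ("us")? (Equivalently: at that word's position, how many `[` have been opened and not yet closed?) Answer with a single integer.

10

The word sits inside PRON, which is inside NP, inside VP, inside S, inside SBAR, inside VP, inside S, inside SBAR, inside VP, inside S — 10 brackets in all.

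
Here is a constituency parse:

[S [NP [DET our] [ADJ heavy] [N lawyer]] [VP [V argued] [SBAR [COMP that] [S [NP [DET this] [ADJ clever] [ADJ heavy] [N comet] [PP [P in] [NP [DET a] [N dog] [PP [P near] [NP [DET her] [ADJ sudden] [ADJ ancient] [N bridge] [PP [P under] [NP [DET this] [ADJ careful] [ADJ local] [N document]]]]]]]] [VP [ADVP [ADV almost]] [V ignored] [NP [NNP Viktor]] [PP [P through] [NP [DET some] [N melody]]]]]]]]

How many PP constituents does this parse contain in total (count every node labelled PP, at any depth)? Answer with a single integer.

Listing each PP by its span: [PP in a dog near her sudden ancient bridge under this careful local document]; [PP near her sudden ancient bridge under this careful local document]; [PP under this careful local document]; [PP through some melody] — that makes 4.

4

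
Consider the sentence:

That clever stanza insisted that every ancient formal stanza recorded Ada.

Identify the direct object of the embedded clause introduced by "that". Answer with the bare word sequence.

Ada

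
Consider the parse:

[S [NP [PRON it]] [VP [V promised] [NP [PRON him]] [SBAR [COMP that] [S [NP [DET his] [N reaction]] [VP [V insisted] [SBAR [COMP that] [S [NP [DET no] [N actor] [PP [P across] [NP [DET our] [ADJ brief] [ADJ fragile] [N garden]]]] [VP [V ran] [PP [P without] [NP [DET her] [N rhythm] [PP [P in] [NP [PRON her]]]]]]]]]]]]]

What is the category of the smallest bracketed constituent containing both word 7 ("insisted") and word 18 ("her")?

Both words fall inside [VP insisted that no actor across our brief fragile garden ran without her rhythm in her] (words 7–21), and no smaller constituent contains them both. Label: VP.

VP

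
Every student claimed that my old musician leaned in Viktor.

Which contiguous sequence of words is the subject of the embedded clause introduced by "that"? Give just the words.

my old musician

In the embedded clause introduced by "that" the verb is "leaned"; the NP preceding it, "my old musician", is the subject.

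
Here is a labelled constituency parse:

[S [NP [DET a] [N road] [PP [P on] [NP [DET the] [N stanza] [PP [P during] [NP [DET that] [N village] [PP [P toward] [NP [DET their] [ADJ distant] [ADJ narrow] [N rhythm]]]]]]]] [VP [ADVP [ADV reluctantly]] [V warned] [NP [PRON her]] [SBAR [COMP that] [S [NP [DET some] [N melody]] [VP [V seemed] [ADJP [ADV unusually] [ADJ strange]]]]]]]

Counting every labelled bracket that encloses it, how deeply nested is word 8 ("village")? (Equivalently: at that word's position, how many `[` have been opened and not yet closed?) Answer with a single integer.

Counting open brackets not yet closed at "village": [S [NP [PP [NP [PP [NP [N = 7.

7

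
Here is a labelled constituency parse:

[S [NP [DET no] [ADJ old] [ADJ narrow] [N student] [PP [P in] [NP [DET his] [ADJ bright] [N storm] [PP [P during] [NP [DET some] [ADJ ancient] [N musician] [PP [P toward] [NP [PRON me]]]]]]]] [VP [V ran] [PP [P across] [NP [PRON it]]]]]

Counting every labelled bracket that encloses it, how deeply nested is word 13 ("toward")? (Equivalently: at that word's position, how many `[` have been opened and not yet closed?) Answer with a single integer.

The word sits inside P, which is inside PP, inside NP, inside PP, inside NP, inside PP, inside NP, inside S — 8 brackets in all.

8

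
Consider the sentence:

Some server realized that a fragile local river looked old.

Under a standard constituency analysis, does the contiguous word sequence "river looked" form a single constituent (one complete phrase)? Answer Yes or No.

"river" belongs to the noun phrase "a fragile local river" while "looked" belongs to the verb phrase "looked old"; a span that runs across that boundary is not a single phrase.

No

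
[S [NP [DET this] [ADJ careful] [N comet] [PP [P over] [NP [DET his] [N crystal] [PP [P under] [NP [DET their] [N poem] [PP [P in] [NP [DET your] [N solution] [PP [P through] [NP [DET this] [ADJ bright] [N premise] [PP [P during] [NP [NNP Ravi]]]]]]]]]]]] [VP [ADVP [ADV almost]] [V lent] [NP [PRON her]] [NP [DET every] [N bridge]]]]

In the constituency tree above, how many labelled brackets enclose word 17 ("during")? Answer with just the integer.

Path from the root down to the word: S → NP → PP → NP → PP → NP → PP → NP → PP → NP → PP → P. That is 12 enclosing brackets.

12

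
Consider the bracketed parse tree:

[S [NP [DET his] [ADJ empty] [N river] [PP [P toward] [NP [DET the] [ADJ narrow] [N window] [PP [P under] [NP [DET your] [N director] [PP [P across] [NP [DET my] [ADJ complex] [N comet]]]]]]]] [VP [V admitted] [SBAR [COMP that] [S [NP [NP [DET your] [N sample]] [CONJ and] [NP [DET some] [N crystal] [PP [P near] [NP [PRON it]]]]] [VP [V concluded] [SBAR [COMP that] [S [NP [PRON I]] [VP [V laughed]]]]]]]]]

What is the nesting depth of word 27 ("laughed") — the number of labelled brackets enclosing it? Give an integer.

9

Counting open brackets not yet closed at "laughed": [S [VP [SBAR [S [VP [SBAR [S [VP [V = 9.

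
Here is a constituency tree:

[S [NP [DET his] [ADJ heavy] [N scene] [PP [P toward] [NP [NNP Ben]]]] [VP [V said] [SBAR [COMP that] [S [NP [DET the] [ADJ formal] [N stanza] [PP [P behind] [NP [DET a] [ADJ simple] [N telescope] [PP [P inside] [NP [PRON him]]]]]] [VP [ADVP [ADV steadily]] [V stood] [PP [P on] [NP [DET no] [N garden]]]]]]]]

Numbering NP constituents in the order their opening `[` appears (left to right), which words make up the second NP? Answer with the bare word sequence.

Ben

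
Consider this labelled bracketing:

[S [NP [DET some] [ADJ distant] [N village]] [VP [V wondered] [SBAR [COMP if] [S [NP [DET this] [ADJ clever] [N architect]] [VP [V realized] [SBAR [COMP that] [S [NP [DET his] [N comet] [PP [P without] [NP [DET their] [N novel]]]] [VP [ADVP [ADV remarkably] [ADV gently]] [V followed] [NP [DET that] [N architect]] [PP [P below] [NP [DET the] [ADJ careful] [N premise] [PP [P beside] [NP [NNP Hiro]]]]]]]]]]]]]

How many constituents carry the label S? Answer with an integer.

3

The S constituents are: [S some distant village wondered if this clever architect realized that his comet without their novel remarkably gently followed that architect below the careful premise beside Hiro]; [S this clever architect realized that his comet without their novel remarkably gently followed that architect below the careful premise beside Hiro]; [S his comet without their novel remarkably gently followed that architect below the careful premise beside Hiro]. Total: 3.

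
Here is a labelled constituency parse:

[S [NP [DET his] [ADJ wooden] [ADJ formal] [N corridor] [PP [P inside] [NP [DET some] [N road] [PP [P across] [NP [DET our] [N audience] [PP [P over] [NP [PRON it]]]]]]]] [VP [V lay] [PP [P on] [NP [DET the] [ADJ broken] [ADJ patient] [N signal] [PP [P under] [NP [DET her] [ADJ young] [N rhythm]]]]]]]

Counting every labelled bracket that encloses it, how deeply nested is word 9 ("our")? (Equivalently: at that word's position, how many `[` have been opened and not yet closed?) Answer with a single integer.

7

Counting open brackets not yet closed at "our": [S [NP [PP [NP [PP [NP [DET = 7.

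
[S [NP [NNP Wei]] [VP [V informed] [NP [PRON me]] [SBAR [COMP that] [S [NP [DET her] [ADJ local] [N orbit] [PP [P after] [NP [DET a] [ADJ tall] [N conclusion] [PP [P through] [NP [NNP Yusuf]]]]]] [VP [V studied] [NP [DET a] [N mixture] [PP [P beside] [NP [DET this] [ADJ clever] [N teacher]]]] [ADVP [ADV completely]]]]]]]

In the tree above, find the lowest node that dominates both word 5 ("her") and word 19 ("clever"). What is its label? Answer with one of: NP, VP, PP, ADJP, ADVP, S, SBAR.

S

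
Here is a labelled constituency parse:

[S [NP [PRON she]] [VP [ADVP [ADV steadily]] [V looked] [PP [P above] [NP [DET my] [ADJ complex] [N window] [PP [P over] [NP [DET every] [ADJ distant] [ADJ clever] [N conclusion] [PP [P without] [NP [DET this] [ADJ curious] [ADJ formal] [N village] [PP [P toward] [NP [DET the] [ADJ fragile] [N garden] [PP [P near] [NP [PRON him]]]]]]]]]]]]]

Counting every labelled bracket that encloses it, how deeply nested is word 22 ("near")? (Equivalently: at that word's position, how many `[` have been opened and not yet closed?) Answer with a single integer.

12

Counting open brackets not yet closed at "near": [S [VP [PP [NP [PP [NP [PP [NP [PP [NP [PP [P = 12.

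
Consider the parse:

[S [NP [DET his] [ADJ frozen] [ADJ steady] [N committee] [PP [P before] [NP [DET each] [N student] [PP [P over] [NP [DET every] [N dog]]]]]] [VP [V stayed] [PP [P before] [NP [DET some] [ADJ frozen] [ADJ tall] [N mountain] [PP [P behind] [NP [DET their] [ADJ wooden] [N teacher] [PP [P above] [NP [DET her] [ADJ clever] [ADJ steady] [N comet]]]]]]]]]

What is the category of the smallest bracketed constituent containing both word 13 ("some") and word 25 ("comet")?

NP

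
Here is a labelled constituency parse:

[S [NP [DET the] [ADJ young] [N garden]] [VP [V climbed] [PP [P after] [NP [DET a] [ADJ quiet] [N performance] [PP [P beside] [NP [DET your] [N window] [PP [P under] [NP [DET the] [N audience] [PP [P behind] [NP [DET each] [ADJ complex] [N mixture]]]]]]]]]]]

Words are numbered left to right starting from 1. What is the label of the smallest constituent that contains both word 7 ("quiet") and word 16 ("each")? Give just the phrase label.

Both words fall inside [NP a quiet performance beside your window under the audience behind each complex mixture] (words 6–18), and no smaller constituent contains them both. Label: NP.

NP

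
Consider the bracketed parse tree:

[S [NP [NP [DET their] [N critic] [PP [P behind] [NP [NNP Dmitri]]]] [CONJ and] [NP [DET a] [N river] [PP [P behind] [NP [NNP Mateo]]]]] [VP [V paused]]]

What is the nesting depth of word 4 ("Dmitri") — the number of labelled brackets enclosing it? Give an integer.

Path from the root down to the word: S → NP → NP → PP → NP → NNP. That is 6 enclosing brackets.

6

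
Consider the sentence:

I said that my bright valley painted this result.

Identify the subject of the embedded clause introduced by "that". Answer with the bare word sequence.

my bright valley

"my bright valley" is the NP that combines with the VP headed by "painted" to form the embedded clause introduced by "that" — the subject.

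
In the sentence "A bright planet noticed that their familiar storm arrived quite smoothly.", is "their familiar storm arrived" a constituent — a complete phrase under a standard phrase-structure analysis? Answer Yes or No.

"their" belongs to the noun phrase "their familiar storm" while "arrived" belongs to the verb phrase "arrived quite smoothly"; a span that runs across that boundary is not a single phrase.

No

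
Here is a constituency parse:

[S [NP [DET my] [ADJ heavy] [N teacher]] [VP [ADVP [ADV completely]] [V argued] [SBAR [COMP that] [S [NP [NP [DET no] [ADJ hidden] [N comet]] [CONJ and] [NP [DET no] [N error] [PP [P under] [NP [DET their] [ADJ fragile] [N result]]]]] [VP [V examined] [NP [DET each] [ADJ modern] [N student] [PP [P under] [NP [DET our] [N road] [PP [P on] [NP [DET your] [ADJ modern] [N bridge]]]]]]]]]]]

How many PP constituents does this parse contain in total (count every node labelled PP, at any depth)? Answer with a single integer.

3

Scanning left to right, an opening `[PP` appears at word positions 13, 21, 24 — 3 in total.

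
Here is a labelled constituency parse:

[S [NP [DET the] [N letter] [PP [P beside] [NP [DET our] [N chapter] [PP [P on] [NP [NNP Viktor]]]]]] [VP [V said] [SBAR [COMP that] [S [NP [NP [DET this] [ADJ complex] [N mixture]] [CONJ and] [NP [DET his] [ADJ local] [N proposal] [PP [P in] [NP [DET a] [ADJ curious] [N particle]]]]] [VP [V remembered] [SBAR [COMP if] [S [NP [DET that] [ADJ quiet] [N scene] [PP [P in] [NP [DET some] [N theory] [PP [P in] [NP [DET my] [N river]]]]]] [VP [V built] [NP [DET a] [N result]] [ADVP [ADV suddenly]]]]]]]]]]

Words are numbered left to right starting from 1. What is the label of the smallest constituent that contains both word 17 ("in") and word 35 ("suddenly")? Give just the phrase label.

Word 17 lies under S → VP → SBAR → S → NP → NP → PP → P; word 35 lies under S → VP → SBAR → S → VP → SBAR → S → VP → ADVP → ADV. The lowest shared node is the S.

S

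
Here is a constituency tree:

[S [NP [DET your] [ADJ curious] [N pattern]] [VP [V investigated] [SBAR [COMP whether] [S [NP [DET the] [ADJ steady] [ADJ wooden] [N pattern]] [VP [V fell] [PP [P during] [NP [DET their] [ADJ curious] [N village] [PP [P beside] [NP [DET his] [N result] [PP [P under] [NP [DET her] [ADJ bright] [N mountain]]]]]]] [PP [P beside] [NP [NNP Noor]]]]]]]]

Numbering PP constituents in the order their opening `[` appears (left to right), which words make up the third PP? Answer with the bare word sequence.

under her bright mountain

The PP opening brackets appear, in order, over: "during their curious village beside his result under her bright mountain"; "beside his result under her bright mountain"; "under her bright mountain"; "beside Noor". The third one spans "under her bright mountain".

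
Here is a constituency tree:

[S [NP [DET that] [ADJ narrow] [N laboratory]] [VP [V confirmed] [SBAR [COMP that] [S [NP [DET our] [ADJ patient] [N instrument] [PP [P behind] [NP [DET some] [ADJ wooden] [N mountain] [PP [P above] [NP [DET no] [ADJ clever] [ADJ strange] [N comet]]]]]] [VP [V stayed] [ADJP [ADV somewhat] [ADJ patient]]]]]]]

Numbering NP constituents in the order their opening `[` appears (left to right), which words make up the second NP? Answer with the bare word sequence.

our patient instrument behind some wooden mountain above no clever strange comet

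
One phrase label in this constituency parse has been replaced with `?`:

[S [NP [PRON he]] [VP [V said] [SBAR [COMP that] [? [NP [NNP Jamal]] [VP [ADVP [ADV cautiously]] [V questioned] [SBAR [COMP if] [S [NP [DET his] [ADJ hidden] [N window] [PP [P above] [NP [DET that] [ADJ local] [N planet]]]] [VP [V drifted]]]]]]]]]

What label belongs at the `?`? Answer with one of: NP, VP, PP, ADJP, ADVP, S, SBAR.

S

Looking at what the `?` directly dominates — NP, VP — this is a clause (S).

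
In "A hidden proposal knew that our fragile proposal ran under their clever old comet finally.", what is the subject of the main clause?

The subject of the main clause is the NP immediately before the verb "knew": "a hidden proposal".

a hidden proposal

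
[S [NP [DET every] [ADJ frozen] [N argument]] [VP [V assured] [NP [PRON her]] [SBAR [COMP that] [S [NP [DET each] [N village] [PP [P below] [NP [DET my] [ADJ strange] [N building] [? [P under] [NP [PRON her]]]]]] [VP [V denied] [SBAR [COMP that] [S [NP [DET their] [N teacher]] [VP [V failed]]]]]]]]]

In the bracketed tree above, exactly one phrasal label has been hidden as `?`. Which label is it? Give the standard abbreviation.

PP

Looking at what the `?` directly dominates — P 'under', NP — this is a prepositional phrase (PP).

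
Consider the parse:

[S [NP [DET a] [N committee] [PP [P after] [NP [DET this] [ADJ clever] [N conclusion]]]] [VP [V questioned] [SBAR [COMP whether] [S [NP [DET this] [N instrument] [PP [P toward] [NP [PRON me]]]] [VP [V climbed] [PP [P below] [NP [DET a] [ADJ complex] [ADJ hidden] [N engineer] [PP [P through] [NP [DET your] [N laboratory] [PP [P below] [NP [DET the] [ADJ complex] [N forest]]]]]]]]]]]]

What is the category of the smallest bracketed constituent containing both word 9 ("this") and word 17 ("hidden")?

S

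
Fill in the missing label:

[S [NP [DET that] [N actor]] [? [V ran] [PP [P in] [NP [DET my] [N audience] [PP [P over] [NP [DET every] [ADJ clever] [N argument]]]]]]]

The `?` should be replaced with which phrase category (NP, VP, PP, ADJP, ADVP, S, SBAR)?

The `?` node immediately contains: V 'ran', PP. That is the internal structure of a verb phrase, so the label is VP.

VP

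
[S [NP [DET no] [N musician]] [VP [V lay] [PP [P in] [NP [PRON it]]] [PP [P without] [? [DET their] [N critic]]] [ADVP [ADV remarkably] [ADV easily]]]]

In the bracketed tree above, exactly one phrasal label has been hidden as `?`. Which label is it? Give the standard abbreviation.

The `?` node immediately contains: DET 'their', N 'critic'. That is the internal structure of a noun phrase, so the label is NP.

NP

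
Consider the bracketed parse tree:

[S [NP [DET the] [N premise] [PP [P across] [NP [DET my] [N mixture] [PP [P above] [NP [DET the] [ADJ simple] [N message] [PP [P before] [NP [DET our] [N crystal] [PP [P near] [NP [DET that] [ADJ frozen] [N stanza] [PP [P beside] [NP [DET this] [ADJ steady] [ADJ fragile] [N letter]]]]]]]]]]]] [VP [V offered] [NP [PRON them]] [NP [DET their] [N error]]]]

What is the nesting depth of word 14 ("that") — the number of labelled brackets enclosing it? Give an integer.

11

The word sits inside DET, which is inside NP, inside PP, inside NP, inside PP, inside NP, inside PP, inside NP, inside PP, inside NP, inside S — 11 brackets in all.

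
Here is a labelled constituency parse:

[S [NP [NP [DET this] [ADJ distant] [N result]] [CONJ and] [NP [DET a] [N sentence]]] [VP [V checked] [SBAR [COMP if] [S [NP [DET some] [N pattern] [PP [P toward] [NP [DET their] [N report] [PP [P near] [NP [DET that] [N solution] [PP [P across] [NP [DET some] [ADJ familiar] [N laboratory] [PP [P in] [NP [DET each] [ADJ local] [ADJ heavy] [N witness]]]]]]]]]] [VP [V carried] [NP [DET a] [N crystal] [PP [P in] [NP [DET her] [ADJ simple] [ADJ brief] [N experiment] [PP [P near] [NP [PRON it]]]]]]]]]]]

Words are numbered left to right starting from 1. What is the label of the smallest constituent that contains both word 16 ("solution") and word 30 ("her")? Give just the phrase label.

S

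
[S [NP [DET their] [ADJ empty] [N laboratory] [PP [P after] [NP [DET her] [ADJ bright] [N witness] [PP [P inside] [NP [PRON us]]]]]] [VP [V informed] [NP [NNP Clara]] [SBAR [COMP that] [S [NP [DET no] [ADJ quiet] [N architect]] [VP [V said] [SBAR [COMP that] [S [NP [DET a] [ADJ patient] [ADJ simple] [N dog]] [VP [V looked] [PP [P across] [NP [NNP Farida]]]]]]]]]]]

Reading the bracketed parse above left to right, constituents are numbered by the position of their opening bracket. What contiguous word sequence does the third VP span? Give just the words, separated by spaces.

looked across Farida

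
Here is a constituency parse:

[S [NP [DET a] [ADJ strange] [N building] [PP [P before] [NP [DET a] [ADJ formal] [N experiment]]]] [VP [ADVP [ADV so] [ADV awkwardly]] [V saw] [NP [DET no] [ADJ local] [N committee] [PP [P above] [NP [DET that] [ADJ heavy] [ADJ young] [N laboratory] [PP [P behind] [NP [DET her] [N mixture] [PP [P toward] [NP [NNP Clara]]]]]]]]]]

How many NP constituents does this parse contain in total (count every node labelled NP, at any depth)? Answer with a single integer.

6

Scanning left to right, an opening `[NP` appears at word positions 1, 5, 11, 15, 20, 23 — 6 in total.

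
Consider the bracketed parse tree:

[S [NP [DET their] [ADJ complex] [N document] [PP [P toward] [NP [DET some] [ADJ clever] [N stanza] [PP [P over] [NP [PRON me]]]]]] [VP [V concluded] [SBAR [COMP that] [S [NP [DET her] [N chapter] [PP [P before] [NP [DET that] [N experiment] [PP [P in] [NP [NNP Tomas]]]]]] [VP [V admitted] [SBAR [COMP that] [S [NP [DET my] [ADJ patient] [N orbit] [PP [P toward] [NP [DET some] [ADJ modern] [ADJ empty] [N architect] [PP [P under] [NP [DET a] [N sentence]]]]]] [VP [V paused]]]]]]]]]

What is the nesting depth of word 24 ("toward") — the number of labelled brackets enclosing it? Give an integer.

10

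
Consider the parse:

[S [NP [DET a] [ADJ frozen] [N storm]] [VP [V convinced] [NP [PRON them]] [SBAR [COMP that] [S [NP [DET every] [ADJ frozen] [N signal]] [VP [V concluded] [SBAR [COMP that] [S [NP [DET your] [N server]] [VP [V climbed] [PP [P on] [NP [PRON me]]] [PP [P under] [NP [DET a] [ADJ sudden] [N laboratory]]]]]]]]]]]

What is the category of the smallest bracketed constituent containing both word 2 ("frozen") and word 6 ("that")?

S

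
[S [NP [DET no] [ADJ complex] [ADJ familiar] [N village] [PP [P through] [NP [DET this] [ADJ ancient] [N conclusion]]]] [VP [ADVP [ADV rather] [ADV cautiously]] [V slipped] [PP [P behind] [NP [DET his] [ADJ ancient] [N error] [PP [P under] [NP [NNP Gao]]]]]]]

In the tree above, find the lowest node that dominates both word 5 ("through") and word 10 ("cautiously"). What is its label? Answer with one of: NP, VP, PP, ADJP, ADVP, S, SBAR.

Both words fall inside [S no complex familiar village through this ancient conclusion rather cautiously slipped behind his ancient error under Gao] (words 1–17), and no smaller constituent contains them both. Label: S.

S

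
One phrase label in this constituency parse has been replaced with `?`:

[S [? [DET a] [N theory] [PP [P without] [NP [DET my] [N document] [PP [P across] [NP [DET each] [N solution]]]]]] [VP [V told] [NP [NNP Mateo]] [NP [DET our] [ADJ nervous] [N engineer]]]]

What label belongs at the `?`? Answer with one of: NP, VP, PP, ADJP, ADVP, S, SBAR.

The `?` node immediately contains: DET 'a', N 'theory', PP. That is the internal structure of a noun phrase, so the label is NP.

NP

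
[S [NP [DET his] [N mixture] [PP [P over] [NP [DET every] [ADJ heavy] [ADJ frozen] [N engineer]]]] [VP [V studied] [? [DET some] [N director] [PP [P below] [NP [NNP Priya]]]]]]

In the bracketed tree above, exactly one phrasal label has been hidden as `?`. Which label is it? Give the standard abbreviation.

The `?` node immediately contains: DET 'some', N 'director', PP. That is the internal structure of a noun phrase, so the label is NP.

NP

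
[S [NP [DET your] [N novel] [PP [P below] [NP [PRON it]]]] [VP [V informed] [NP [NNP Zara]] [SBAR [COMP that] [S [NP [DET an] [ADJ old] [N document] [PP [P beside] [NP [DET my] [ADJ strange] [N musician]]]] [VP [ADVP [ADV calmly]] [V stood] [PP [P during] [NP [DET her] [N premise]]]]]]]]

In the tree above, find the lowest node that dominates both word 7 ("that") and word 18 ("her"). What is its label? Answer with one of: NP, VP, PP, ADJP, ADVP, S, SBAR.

The smallest bracket enclosing both words is [SBAR that an old document beside my strange musician calmly stood during her premise], so the label is SBAR.

SBAR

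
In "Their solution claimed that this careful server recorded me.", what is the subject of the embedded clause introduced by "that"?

this careful server

In the embedded clause introduced by "that" the verb is "recorded"; the NP preceding it, "this careful server", is the subject.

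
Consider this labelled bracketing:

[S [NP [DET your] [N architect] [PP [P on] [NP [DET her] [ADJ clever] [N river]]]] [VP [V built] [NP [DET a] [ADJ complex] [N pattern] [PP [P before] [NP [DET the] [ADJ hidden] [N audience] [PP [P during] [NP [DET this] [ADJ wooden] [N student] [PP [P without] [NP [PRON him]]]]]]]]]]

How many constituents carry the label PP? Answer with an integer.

4

Listing each PP by its span: [PP on her clever river]; [PP before the hidden audience during this wooden student without him]; [PP during this wooden student without him]; [PP without him] — that makes 4.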